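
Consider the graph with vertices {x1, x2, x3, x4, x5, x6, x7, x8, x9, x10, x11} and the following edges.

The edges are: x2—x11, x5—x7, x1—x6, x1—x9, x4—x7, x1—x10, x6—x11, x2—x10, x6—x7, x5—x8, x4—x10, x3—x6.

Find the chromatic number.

The cycle x7-x6-x1-x10-x4-x7 has odd length 5, so it cannot be 2-colored; at least 3 colors are needed.
3 colors suffice: color 1 → {x5, x6, x9, x10}; color 2 → {x1, x3, x7, x8, x11}; color 3 → {x2, x4}. Every edge joins two different colors.

3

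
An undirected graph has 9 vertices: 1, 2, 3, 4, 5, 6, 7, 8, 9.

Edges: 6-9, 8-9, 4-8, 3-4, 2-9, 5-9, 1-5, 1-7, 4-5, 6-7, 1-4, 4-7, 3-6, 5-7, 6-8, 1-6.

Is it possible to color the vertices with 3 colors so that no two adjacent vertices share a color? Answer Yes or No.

1, 4, 5, 7 form a clique, so at least 4 colors are needed.
So 3 colors are not enough.

No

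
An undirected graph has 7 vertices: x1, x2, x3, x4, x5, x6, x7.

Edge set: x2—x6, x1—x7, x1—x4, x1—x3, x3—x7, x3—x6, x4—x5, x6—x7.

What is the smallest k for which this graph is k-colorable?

3

x3, x6, x7 form a triangle, so at least 3 colors are needed.
A valid assignment using 3 colors: x1=1, x2=2, x3=2, x4=2, x5=1, x6=1, x7=3. No two adjacent vertices share a color.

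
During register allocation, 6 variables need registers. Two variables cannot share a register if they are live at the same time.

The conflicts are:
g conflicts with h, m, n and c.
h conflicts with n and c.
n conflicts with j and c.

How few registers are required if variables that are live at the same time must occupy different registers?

g, h, n, c all conflict with each other, so at least 4 registers are needed.
4 registers suffice: register 1 → {g, j}; register 2 → {m, n}; register 3 → {h}; register 4 → {c}. No two conflicting variables share a register.

4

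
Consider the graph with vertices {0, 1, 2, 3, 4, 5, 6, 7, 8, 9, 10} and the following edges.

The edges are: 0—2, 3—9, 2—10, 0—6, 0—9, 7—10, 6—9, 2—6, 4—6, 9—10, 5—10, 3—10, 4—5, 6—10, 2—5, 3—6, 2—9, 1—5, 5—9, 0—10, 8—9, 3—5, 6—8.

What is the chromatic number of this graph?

5

0, 2, 6, 9, 10 are mutually adjacent (a clique of size 5), so at least 5 colors are needed.
5 colors suffice: color a → {1, 4, 8, 10}; color b → {5, 6, 7}; color c → {9}; color d → {2, 3}; color e → {0}. No two adjacent vertices share a color.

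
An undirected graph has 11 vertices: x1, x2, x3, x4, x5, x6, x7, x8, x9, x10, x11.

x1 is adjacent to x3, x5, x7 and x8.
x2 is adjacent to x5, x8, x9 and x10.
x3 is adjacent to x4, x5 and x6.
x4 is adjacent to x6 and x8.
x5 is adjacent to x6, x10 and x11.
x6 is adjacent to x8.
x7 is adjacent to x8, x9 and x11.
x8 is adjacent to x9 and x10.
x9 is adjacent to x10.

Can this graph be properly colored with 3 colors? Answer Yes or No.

x2, x8, x9, x10 are mutually adjacent (a clique of size 4), so at least 4 colors are needed.
So 3 colors are not enough.

No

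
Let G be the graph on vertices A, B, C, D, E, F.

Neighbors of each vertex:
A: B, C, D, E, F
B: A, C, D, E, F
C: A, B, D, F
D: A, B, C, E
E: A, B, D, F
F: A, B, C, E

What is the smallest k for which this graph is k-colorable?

4

A, B, C, F form a clique, so at least 4 colors are needed.
4 colors suffice: color 1 → {B}; color 2 → {A}; color 3 → {C, E}; color 4 → {D, F}. No two adjacent vertices share a color.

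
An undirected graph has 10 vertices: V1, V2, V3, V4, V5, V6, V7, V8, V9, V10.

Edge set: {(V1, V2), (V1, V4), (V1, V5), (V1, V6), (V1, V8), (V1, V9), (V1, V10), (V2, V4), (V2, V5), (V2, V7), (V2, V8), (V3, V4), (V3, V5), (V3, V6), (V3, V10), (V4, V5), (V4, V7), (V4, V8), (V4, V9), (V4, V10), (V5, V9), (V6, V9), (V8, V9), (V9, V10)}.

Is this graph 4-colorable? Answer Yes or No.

Yes

The chromatic number is 4. V1, V4, V9, V10 are pairwise adjacent (a clique of size 4), so at least 4 colors are needed.
4 colors suffice: color red → {V4, V6}; color blue → {V1, V3, V7}; color green → {V2, V9}; color yellow → {V5, V8, V10}.
That is already a proper 4-coloring.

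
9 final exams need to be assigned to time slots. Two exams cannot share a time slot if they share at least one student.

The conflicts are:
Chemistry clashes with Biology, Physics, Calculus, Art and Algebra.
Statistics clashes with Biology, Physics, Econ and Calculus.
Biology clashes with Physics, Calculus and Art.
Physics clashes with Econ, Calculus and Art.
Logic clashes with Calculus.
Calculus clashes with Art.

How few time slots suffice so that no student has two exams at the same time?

Chemistry, Biology, Physics, Calculus, Art are mutually in conflict, so at least 5 time slots are needed.
5 time slots suffice: Chemistry=4, Statistics=4, Biology=3, Physics=2, Econ=1, Logic=2, Calculus=1, Art=5, Algebra=1. Each listed conflict is separated.

5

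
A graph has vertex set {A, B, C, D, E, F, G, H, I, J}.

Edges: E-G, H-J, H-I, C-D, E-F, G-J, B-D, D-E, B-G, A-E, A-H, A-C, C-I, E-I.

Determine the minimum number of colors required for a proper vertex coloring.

The cycle A-E-G-J-H-A has odd length 5, so it cannot be 2-colored; at least 3 colors are needed.
3 colors suffice: color 1 → {B, C, E, H}; color 2 → {A, D, F, G, I}; color 3 → {J}. Each edge has distinct colors on its endpoints.

3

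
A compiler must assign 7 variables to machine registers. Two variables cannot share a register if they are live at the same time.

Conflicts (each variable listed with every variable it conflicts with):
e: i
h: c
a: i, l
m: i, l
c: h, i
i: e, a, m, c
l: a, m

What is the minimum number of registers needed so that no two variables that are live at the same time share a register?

a and i conflict, so at least 2 registers are needed.
2 registers suffice: register 1 → {h, i, l}; register 2 → {e, a, m, c}. Each listed conflict is separated.

2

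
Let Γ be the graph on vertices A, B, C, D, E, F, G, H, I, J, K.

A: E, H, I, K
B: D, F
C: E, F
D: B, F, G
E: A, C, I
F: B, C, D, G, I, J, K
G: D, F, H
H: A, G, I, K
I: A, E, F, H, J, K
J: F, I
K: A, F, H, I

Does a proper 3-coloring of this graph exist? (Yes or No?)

No

A, H, I, K are mutually adjacent (a clique of size 4), so at least 4 colors are needed.
So 3 colors are not enough.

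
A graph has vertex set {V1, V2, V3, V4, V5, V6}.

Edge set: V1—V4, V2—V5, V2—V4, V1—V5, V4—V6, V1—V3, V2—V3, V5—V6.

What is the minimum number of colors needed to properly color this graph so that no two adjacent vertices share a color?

2

V2 and V3 are adjacent, so at least 2 colors are needed.
2 colors suffice: color R → {V1, V2, V6}; color B → {V3, V4, V5}. Every edge joins two different colors.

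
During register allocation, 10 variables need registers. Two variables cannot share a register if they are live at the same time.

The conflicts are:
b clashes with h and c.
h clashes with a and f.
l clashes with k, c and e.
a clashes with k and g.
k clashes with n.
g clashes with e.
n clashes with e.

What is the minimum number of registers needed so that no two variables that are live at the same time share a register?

The cycle g-e-n-k-a-g has odd length 5, so it cannot be 2-colored; at least 3 registers are needed.
A valid assignment using 3 registers: b=2, h=1, l=2, a=2, k=1, g=3, n=2, f=2, c=1, e=1. Each listed conflict is separated.

3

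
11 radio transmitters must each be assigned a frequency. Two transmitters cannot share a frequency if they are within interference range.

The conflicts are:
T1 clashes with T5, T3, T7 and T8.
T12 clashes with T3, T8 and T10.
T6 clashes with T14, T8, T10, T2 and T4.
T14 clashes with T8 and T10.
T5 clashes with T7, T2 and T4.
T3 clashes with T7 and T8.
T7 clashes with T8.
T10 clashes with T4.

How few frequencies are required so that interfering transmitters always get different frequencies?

4

T1, T3, T7, T8 are mutually in conflict, so at least 4 frequencies are needed.
Using 4 frequencies: T1=3, T12=3, T6=2, T14=3, T5=1, T3=2, T7=4, T8=1, T10=1, T2=3, T4=3. Every pair that conflicts lands in different frequencies.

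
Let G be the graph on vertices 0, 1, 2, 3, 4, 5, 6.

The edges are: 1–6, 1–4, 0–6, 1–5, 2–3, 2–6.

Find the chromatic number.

2 and 3 are adjacent, so at least 2 colors are needed.
A valid assignment using 2 colors: 0=blue, 1=blue, 2=blue, 3=red, 4=red, 5=red, 6=red. Every edge joins two different colors.

2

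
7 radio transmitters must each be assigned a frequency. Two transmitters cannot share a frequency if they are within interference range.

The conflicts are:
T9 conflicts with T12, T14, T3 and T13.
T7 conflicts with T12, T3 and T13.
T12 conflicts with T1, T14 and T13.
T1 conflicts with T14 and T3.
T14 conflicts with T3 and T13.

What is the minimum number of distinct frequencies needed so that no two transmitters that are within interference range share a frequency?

T9, T12, T14, T13 all conflict with each other, so at least 4 frequencies are needed.
Using 4 frequencies: T9=3, T7=2, T12=1, T1=3, T14=2, T3=1, T13=4. Every pair that conflicts lands in different frequencies.

4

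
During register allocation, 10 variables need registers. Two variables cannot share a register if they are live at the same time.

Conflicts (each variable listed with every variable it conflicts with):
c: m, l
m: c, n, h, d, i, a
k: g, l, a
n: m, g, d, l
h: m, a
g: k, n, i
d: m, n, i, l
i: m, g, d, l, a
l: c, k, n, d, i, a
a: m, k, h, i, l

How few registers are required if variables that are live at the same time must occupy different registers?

3

d, i, l all conflict with each other, so at least 3 registers are needed.
A valid assignment using 3 registers: c=2, m=1, k=2, n=2, h=2, g=1, d=3, i=2, l=1, a=3. Every pair that conflicts lands in different registers.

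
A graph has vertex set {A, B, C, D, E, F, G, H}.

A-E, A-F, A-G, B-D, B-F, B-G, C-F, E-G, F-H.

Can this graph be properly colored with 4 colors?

Yes

The chromatic number is 3. A, E, G are pairwise adjacent, so at least 3 colors are needed.
One proper 3-coloring: A=blue, B=blue, C=blue, D=red, E=green, F=red, G=red, H=blue.
Since 4 ≥ 3, a proper 4-coloring certainly exists.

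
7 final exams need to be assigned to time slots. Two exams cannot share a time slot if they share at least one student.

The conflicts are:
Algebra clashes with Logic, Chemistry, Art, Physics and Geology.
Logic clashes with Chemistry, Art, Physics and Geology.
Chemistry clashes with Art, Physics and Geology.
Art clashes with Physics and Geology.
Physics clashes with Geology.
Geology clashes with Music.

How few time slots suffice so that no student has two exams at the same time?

6

Algebra, Logic, Chemistry, Art, Physics, Geology pairwise conflict, so at least 6 time slots are needed.
6 time slots suffice: time slot 1 → {Geology}; time slot 2 → {Algebra, Music}; time slot 3 → {Chemistry}; time slot 4 → {Art}; time slot 5 → {Logic}; time slot 6 → {Physics}. Every pair that conflicts lands in different time slots.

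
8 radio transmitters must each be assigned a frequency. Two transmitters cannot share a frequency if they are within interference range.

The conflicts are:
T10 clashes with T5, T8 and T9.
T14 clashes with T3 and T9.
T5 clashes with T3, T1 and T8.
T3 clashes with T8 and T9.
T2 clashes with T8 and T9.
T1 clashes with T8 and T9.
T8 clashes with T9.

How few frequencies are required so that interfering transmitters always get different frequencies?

T10, T8, T9 are mutually in conflict, so at least 3 frequencies are needed.
3 frequencies suffice: T10=3, T14=2, T5=1, T3=3, T2=3, T1=3, T8=2, T9=1. Every pair that conflicts lands in different frequencies.

3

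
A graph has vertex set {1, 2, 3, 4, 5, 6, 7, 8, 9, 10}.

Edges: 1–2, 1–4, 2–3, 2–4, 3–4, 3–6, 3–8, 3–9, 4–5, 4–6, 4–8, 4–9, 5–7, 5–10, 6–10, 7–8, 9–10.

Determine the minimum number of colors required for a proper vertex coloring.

3

1, 2, 4 are pairwise adjacent, so at least 3 colors are needed.
3 colors suffice: 1=blue, 2=green, 3=blue, 4=red, 5=blue, 6=green, 7=red, 8=green, 9=green, 10=red. Each edge has distinct colors on its endpoints.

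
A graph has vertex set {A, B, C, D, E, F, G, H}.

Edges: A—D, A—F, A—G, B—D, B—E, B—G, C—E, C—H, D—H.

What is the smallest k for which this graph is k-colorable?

3

The cycle E-C-H-D-B-E has odd length 5, so it cannot be 2-colored; at least 3 colors are needed.
A valid assignment using 3 colors: A=1, B=1, C=3, D=2, E=2, F=2, G=2, H=1. Every edge joins two different colors.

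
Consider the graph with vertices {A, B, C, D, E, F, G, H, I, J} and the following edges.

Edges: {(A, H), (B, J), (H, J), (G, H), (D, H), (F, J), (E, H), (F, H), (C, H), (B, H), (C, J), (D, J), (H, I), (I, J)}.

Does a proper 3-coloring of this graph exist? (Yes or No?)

Yes

The chromatic number is 3. F, H, J are mutually adjacent, so at least 3 colors are needed.
A valid assignment using 3 colors: A=blue, B=green, C=green, D=green, E=blue, F=green, G=blue, H=red, I=green, J=blue.
That is already a proper 3-coloring.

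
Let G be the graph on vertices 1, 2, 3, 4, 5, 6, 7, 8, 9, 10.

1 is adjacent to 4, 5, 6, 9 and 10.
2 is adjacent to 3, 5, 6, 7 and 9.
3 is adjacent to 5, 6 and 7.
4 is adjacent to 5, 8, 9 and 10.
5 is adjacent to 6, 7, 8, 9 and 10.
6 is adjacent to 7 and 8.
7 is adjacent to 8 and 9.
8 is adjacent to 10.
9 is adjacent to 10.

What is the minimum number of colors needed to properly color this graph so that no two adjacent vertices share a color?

2, 3, 5, 6, 7 form a clique, so at least 5 colors are needed.
One proper 5-coloring: 1=d, 2=d, 3=e, 4=e, 5=a, 6=b, 7=c, 8=d, 9=b, 10=c. Every edge joins two different colors.

5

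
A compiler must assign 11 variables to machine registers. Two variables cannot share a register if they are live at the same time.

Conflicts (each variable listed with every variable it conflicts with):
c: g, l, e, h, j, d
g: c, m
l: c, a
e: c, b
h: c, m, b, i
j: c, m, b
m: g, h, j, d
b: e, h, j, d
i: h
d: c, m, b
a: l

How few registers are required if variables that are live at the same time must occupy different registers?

2

j and b conflict, so at least 2 registers are needed.
2 registers suffice: register 1 → {c, m, b, i, a}; register 2 → {g, l, e, h, j, d}. No two conflicting variables share a register.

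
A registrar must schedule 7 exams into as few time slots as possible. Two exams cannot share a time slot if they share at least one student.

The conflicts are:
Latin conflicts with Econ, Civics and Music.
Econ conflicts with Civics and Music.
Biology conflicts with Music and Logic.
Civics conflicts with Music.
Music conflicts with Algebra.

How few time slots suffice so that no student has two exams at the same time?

Latin, Econ, Civics, Music are mutually in conflict, so at least 4 time slots are needed.
A valid assignment using 4 time slots: Latin=4, Econ=3, Biology=2, Civics=2, Music=1, Logic=1, Algebra=2. Each listed conflict is separated.

4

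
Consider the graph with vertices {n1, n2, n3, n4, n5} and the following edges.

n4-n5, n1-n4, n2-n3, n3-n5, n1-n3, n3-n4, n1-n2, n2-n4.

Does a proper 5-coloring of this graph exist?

Yes

The chromatic number is 4. n1, n2, n3, n4 form a clique, so at least 4 colors are needed.
4 colors suffice: color R → {n4}; color B → {n3}; color G → {n1, n5}; color Y → {n2}.
Since 5 ≥ 4, a proper 5-coloring certainly exists.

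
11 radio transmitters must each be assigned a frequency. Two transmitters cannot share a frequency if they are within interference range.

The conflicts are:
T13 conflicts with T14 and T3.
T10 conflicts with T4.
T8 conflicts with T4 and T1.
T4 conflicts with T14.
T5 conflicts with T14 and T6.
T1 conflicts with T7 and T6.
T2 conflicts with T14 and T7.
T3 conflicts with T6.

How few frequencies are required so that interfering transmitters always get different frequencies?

The cycle T6-T3-T13-T14-T5-T6 has odd length 5, so it cannot be 2-colored; at least 3 frequencies are needed.
3 frequencies suffice: T13=2, T10=1, T8=3, T4=2, T5=3, T1=1, T2=2, T14=1, T7=3, T3=1, T6=2. Every pair that conflicts lands in different frequencies.

3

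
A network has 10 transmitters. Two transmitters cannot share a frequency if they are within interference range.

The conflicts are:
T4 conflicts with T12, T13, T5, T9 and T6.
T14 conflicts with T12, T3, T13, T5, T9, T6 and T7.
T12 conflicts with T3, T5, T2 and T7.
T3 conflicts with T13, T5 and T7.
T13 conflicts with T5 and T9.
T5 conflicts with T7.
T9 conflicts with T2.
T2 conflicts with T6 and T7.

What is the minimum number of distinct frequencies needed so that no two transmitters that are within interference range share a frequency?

5

T14, T12, T3, T5, T7 are mutually in conflict, so at least 5 frequencies are needed.
A valid assignment using 5 frequencies: T4=1, T14=1, T12=3, T3=4, T13=3, T5=2, T9=2, T2=1, T6=2, T7=5. No two conflicting transmitters share a frequency.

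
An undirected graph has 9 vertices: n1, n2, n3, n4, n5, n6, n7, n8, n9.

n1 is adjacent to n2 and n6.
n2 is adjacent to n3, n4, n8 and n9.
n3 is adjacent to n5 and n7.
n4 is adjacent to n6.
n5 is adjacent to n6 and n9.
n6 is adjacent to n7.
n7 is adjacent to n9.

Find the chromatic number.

3

The cycle n9-n2-n1-n6-n7-n9 has odd length 5, so it cannot be 2-colored; at least 3 colors are needed.
3 colors suffice: color 1 → {n2, n6}; color 2 → {n1, n3, n4, n8, n9}; color 3 → {n5, n7}. Each edge has distinct colors on its endpoints.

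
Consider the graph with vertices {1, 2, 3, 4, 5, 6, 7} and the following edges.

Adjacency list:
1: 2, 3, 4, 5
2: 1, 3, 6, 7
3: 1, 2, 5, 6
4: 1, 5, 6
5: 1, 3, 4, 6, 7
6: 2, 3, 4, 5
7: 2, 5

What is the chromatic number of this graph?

3

2, 3, 6 form a triangle, so at least 3 colors are needed.
One proper 3-coloring: 1=green, 2=red, 3=blue, 4=blue, 5=red, 6=green, 7=blue. Each edge has distinct colors on its endpoints.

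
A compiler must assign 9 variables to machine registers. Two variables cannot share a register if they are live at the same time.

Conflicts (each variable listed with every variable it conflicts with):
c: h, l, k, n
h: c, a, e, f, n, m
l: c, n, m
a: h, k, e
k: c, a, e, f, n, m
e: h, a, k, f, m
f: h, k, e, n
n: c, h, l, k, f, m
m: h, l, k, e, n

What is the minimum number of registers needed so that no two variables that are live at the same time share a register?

3

h, f, n are mutually in conflict, so at least 3 registers are needed.
3 registers suffice: register 1 → {h, l, k}; register 2 → {e, n}; register 3 → {c, a, f, m}. Every pair that conflicts lands in different registers.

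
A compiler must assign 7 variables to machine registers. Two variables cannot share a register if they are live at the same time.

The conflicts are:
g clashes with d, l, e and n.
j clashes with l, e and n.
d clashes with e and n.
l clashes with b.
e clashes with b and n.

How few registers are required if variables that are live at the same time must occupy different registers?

4

g, d, e, n are mutually in conflict, so at least 4 registers are needed.
Using 4 registers: g=2, j=2, d=4, l=1, e=1, b=2, n=3. Each listed conflict is separated.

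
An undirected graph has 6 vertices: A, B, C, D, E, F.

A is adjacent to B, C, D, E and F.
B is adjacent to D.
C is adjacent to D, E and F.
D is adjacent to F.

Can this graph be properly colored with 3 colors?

No

A, C, D, F are mutually adjacent (a clique of size 4), so at least 4 colors are needed.
So 3 colors are not enough.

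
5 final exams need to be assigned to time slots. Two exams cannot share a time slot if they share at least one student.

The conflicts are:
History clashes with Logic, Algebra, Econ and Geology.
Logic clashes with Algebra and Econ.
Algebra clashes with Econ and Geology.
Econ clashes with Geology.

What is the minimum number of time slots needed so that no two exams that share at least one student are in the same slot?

History, Logic, Algebra, Econ are mutually in conflict, so at least 4 time slots are needed.
4 time slots suffice: time slot 1 → {History}; time slot 2 → {Econ}; time slot 3 → {Algebra}; time slot 4 → {Logic, Geology}. No two conflicting exams share a time slot.

4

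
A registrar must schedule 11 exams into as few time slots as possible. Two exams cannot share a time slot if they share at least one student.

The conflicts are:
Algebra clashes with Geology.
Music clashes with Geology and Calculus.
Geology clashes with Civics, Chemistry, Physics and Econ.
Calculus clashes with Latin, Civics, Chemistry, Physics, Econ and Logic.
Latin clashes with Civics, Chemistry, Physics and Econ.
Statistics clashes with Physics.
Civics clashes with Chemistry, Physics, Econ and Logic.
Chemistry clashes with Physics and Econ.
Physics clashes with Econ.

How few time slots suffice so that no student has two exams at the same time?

6

Calculus, Latin, Civics, Chemistry, Physics, Econ all conflict with each other, so at least 6 time slots are needed.
Using 6 time slots: Algebra=2, Music=2, Geology=1, Calculus=1, Latin=6, Statistics=1, Civics=2, Chemistry=5, Physics=3, Econ=4, Logic=3. Every pair that conflicts lands in different time slots.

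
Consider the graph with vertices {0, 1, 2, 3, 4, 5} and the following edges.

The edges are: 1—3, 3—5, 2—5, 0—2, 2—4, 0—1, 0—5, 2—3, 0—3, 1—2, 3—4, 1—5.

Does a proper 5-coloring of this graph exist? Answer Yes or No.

Yes

The chromatic number is 5. 0, 1, 2, 3, 5 form a clique, so at least 5 colors are needed.
One proper 5-coloring: 0=green, 1=yellow, 2=red, 3=blue, 4=green, 5=purple.
That is already a proper 5-coloring.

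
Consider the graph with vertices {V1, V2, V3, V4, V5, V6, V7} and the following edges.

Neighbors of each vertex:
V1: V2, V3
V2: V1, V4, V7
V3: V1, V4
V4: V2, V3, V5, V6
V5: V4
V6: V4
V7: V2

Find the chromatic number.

2

V2 and V7 are adjacent, so at least 2 colors are needed.
2 colors suffice: color 1 → {V1, V4, V7}; color 2 → {V2, V3, V5, V6}. No two adjacent vertices share a color.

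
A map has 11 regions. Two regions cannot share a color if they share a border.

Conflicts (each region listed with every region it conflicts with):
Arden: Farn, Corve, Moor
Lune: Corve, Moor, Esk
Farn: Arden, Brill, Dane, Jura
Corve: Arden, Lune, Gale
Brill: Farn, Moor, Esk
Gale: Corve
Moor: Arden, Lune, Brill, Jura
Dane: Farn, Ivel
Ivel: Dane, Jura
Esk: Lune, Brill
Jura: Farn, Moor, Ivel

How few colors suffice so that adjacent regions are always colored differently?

2

Lune and Corve conflict, so at least 2 colors are needed.
One proper 2-coloring: Arden=2, Lune=2, Farn=1, Corve=1, Brill=2, Gale=2, Moor=1, Dane=2, Ivel=1, Esk=1, Jura=2. Each listed conflict is separated.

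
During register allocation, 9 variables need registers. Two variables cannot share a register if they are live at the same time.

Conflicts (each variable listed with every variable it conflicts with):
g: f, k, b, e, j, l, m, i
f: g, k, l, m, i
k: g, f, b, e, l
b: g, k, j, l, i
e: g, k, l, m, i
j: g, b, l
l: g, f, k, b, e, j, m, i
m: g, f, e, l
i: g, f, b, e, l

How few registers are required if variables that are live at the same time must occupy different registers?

4

g, f, k, l are mutually in conflict, so at least 4 registers are needed.
A valid assignment using 4 registers: g=2, f=3, k=4, b=3, e=3, j=4, l=1, m=4, i=4. No two conflicting variables share a register.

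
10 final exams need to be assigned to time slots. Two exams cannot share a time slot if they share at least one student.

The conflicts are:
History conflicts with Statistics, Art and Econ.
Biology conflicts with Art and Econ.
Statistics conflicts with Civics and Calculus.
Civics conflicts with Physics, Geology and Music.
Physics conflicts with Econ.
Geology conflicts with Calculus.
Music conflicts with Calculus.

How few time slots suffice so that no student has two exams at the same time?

3

The cycle Econ-History-Statistics-Civics-Physics-Econ has odd length 5, so it cannot be 2-colored; at least 3 time slots are needed.
3 time slots suffice: History=3, Biology=2, Statistics=2, Civics=1, Physics=2, Geology=2, Music=2, Calculus=1, Art=1, Econ=1. No two conflicting exams share a time slot.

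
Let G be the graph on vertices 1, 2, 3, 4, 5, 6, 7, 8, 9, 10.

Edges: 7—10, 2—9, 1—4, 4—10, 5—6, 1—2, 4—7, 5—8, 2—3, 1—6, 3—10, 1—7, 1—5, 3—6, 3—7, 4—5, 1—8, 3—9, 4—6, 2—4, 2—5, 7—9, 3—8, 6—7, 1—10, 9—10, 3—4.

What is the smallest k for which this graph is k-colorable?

4

1, 2, 4, 5 are pairwise adjacent (a clique of size 4), so at least 4 colors are needed.
A valid assignment using 4 colors: 1=red, 2=yellow, 3=red, 4=blue, 5=green, 6=yellow, 7=green, 8=blue, 9=blue, 10=yellow. Each edge has distinct colors on its endpoints.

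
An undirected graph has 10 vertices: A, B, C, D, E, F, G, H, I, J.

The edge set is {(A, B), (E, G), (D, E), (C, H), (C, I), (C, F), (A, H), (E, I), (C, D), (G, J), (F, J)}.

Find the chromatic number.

E and G are adjacent, so at least 2 colors are needed.
2 colors suffice: color 1 → {A, C, E, J}; color 2 → {B, D, F, G, H, I}. Each edge has distinct colors on its endpoints.

2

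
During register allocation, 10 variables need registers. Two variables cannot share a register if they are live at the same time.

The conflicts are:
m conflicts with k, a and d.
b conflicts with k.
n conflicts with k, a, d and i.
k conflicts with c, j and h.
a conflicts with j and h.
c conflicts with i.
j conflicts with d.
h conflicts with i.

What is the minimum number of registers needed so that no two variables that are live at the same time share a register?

n and a conflict, so at least 2 registers are needed.
Using 2 registers: m=2, b=2, n=2, k=1, a=1, c=2, j=2, d=1, h=2, i=1. No two conflicting variables share a register.

2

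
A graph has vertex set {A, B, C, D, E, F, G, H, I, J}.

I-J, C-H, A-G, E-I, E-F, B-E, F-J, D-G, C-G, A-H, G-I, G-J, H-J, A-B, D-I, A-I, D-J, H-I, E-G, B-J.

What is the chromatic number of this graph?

D, G, I, J are mutually adjacent (a clique of size 4), so at least 4 colors are needed.
One proper 4-coloring: A=3, B=1, C=2, D=4, E=3, F=1, G=1, H=1, I=2, J=3. No two adjacent vertices share a color.

4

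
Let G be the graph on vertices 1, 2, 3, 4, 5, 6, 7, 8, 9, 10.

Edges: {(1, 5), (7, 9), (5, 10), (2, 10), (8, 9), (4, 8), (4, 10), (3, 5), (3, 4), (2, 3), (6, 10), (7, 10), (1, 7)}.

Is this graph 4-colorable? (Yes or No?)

Yes

The chromatic number is 3. The cycle 8-9-7-10-4-8 has odd length 5, so it cannot be 2-colored; at least 3 colors are needed.
A valid assignment using 3 colors: 1=red, 2=blue, 3=red, 4=blue, 5=blue, 6=blue, 7=blue, 8=red, 9=green, 10=red.
Since 4 ≥ 3, a proper 4-coloring certainly exists.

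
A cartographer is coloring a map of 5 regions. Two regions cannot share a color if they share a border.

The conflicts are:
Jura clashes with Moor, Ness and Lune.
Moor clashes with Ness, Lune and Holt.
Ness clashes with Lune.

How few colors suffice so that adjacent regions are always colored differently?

4

Jura, Moor, Ness, Lune pairwise conflict, so at least 4 colors are needed.
4 colors suffice: color 1 → {Moor}; color 2 → {Lune, Holt}; color 3 → {Jura}; color 4 → {Ness}. Each listed conflict is separated.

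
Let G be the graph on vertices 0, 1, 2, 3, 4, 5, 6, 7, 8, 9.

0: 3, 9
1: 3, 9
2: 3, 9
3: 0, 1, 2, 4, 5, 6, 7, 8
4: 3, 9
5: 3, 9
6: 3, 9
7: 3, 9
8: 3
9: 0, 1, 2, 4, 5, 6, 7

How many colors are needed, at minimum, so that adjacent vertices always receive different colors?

2

5 and 9 are adjacent, so at least 2 colors are needed.
One proper 2-coloring: 0=blue, 1=blue, 2=blue, 3=red, 4=blue, 5=blue, 6=blue, 7=blue, 8=blue, 9=red. Every edge joins two different colors.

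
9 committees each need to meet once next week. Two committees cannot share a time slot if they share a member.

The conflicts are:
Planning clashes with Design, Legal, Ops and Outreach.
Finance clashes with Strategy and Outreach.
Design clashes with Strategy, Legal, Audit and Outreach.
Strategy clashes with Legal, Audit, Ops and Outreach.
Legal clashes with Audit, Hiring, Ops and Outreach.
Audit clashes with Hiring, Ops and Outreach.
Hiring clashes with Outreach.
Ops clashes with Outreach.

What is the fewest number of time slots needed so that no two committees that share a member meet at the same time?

Strategy, Legal, Audit, Ops, Outreach are mutually in conflict, so at least 5 time slots are needed.
5 time slots suffice: time slot 1 → {Outreach}; time slot 2 → {Finance, Legal}; time slot 3 → {Planning, Audit}; time slot 4 → {Strategy, Hiring}; time slot 5 → {Design, Ops}. No two conflicting committees share a time slot.

5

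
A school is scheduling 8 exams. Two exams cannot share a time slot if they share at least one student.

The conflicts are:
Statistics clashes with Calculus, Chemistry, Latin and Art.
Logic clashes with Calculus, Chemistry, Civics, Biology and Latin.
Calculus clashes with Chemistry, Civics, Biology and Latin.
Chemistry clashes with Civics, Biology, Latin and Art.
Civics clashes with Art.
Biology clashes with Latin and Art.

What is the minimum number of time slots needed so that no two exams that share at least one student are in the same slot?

Logic, Calculus, Chemistry, Biology, Latin all conflict with each other, so at least 5 time slots are needed.
5 time slots suffice: time slot 1 → {Chemistry}; time slot 2 → {Calculus, Art}; time slot 3 → {Statistics, Logic}; time slot 4 → {Civics, Biology}; time slot 5 → {Latin}. No two conflicting exams share a time slot.

5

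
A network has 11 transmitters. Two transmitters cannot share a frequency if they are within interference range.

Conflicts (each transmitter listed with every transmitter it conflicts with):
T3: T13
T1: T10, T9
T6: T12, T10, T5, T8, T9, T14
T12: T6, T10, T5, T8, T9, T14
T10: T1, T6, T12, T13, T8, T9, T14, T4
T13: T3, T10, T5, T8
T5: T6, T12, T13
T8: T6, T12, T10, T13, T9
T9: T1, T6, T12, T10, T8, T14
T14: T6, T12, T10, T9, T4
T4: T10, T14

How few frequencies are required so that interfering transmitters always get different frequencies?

T6, T12, T10, T8, T9 are mutually in conflict, so at least 5 frequencies are needed.
5 frequencies suffice: frequency 1 → {T3, T10, T5}; frequency 2 → {T13, T9, T4}; frequency 3 → {T1, T12}; frequency 4 → {T6}; frequency 5 → {T8, T14}. No two conflicting transmitters share a frequency.

5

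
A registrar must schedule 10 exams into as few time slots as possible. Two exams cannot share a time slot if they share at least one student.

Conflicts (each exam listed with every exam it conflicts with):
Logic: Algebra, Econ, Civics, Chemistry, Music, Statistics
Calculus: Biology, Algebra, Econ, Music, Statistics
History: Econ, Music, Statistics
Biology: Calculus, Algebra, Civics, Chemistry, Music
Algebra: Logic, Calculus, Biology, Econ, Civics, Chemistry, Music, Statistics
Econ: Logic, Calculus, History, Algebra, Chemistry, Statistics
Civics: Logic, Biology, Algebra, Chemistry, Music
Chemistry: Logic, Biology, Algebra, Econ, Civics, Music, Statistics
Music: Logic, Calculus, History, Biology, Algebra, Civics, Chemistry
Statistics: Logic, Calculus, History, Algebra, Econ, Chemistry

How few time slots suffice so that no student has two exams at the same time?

Logic, Algebra, Econ, Chemistry, Statistics pairwise conflict, so at least 5 time slots are needed.
Using 5 time slots: Logic=5, Calculus=2, History=1, Biology=5, Algebra=1, Econ=4, Civics=4, Chemistry=2, Music=3, Statistics=3. Each listed conflict is separated.

5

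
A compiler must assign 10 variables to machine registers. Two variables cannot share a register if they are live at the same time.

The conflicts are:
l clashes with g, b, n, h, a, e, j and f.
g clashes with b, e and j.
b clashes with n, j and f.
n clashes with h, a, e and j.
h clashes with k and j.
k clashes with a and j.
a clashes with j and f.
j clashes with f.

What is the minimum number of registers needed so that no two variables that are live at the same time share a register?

l, b, j, f all conflict with each other, so at least 4 registers are needed.
4 registers suffice: l=2, g=3, b=4, n=3, h=4, k=2, a=4, e=1, j=1, f=3. Each listed conflict is separated.

4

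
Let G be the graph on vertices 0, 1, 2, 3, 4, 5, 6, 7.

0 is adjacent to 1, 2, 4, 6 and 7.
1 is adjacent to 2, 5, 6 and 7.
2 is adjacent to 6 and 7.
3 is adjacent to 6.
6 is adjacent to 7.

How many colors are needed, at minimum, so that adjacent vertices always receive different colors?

5

0, 1, 2, 6, 7 form a clique, so at least 5 colors are needed.
5 colors suffice: 0=b, 1=c, 2=d, 3=b, 4=a, 5=a, 6=a, 7=e. Each edge has distinct colors on its endpoints.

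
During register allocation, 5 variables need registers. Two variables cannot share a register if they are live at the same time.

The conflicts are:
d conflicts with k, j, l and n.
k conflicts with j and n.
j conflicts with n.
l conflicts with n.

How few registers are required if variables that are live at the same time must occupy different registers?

d, k, j, n pairwise conflict, so at least 4 registers are needed.
4 registers suffice: d=2, k=3, j=4, l=3, n=1. Every pair that conflicts lands in different registers.

4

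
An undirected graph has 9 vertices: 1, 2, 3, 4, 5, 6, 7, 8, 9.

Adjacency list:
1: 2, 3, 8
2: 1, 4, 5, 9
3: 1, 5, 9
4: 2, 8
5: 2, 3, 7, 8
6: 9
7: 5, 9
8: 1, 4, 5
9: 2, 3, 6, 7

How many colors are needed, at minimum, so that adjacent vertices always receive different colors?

5 and 7 are adjacent, so at least 2 colors are needed.
2 colors suffice: color a → {1, 4, 5, 9}; color b → {2, 3, 6, 7, 8}. Each edge has distinct colors on its endpoints.

2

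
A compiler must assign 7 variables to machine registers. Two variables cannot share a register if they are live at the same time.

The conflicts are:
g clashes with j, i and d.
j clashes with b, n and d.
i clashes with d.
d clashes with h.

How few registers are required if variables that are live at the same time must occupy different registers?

3

g, i, d all conflict with each other, so at least 3 registers are needed.
3 registers suffice: register 1 → {j, i, h}; register 2 → {b, n, d}; register 3 → {g}. Each listed conflict is separated.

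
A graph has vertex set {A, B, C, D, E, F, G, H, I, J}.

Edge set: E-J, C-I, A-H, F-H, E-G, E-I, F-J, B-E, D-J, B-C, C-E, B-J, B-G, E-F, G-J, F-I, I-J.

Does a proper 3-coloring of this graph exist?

B, E, G, J form a clique, so at least 4 colors are needed.
So 3 colors are not enough.

No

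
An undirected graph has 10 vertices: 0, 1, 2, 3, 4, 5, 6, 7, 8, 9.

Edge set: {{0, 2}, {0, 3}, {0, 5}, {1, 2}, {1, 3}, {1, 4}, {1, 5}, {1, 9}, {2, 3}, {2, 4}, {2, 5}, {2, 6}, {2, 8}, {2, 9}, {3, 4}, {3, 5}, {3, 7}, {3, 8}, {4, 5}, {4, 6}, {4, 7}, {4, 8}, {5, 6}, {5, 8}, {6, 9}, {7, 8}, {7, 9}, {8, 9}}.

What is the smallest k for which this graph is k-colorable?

1, 2, 3, 4, 5 are mutually adjacent (a clique of size 5), so at least 5 colors are needed.
5 colors suffice: color a → {2, 7}; color b → {3, 9}; color c → {0, 4}; color d → {5}; color e → {1, 6, 8}. Each edge has distinct colors on its endpoints.

5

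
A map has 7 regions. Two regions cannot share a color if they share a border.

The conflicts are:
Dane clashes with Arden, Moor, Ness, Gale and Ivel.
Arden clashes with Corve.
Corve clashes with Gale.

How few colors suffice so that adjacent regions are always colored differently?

Dane and Arden conflict, so at least 2 colors are needed.
2 colors suffice: color 1 → {Dane, Corve}; color 2 → {Arden, Moor, Ness, Gale, Ivel}. Each listed conflict is separated.

2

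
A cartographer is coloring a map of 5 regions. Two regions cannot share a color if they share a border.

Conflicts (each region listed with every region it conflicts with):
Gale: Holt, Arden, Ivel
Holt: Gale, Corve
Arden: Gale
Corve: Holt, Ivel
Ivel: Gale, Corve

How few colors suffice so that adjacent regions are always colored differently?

2

Holt and Corve conflict, so at least 2 colors are needed.
2 colors suffice: color 1 → {Gale, Corve}; color 2 → {Holt, Arden, Ivel}. No two conflicting regions share a color.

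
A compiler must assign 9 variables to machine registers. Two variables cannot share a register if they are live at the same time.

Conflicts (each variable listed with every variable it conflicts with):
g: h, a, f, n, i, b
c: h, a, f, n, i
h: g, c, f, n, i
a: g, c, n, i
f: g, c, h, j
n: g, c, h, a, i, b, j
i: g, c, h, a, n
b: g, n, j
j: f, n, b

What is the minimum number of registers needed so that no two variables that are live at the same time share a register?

c, a, n, i pairwise conflict, so at least 4 registers are needed.
A valid assignment using 4 registers: g=2, c=2, h=3, a=3, f=1, n=1, i=4, b=3, j=2. Each listed conflict is separated.

4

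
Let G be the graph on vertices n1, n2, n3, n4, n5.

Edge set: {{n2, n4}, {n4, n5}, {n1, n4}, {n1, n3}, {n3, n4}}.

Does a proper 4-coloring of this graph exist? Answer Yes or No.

Yes

The chromatic number is 3. n1, n3, n4 are mutually adjacent, so at least 3 colors are needed.
A valid assignment using 3 colors: n1=G, n2=B, n3=B, n4=R, n5=B.
Since 4 ≥ 3, a proper 4-coloring certainly exists.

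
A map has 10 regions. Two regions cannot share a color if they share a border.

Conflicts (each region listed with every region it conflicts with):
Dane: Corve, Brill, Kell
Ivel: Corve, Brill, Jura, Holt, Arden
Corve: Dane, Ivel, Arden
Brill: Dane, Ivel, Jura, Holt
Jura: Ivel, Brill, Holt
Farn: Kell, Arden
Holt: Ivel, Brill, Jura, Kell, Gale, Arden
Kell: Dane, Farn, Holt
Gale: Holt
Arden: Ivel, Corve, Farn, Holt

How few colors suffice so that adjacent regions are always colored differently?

Ivel, Brill, Jura, Holt all conflict with each other, so at least 4 colors are needed.
4 colors suffice: color 1 → {Dane, Farn, Holt}; color 2 → {Ivel, Kell, Gale}; color 3 → {Brill, Arden}; color 4 → {Corve, Jura}. No two conflicting regions share a color.

4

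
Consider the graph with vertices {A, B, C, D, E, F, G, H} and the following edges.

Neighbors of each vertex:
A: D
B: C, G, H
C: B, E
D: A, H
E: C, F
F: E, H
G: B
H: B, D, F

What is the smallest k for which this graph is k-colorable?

The cycle F-H-B-C-E-F has odd length 5, so it cannot be 2-colored; at least 3 colors are needed.
3 colors suffice: A=blue, B=red, C=green, D=red, E=blue, F=red, G=blue, H=blue. Each edge has distinct colors on its endpoints.

3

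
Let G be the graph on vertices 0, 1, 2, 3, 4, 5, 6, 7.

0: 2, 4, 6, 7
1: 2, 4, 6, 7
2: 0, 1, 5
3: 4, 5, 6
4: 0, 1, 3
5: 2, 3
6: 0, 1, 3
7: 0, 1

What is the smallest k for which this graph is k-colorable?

The cycle 2-0-6-3-5-2 has odd length 5, so it cannot be 2-colored; at least 3 colors are needed.
3 colors suffice: color a → {0, 1, 3}; color b → {2, 4, 6, 7}; color c → {5}. Each edge has distinct colors on its endpoints.

3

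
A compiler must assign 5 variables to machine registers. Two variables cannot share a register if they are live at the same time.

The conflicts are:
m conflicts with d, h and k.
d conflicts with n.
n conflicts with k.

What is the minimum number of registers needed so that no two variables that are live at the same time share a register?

2

m and d conflict, so at least 2 registers are needed.
A valid assignment using 2 registers: m=1, d=2, n=1, h=2, k=2. No two conflicting variables share a register.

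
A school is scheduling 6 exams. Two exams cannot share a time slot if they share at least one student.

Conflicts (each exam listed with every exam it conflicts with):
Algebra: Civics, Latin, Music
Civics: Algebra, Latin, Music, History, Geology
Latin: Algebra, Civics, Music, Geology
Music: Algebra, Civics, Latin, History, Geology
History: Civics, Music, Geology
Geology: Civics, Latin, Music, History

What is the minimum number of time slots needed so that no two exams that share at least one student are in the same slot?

4

Civics, Music, History, Geology pairwise conflict, so at least 4 time slots are needed.
4 time slots suffice: Algebra=4, Civics=2, Latin=3, Music=1, History=3, Geology=4. Every pair that conflicts lands in different time slots.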